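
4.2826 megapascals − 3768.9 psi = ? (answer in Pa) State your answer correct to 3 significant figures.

-2.17 × 10^7 Pa

4.2826 MPa = 4.28260 × 10^6 Pa and 3768.9 psi = 2.59857 × 10^7 Pa.
4.28260 × 10^6 − 2.59857 × 10^7 ≈ -2.17 × 10^7 Pa.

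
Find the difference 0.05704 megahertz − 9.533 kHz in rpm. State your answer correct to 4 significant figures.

0.05704 MHz = 3.42240e+6 rpm and 9.533 kHz = 571980 rpm.
3.42240e+6 − 571980 ≈ 2.850e+6 rpm.

2.850e+6 revolutions per minute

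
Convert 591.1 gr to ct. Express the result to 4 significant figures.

1 grain = 0.323995 ct.
Then 591.1 × 0.323995 ≈ 191.5 ct.

191.5 ct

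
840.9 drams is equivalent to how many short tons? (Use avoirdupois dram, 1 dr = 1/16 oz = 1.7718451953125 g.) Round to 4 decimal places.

1 dram = 1.953125e-6 short tons.
So 840.9 × 1.953125e-6 ≈ 0.0016 short ton.

0.0016 short ton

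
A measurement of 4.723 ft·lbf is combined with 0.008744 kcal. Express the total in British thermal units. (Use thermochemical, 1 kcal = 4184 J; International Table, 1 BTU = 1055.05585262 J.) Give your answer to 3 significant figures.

4.723 ft·lbf = 0.00606937 BTU and 0.008744 kcal = 0.0346758 BTU.
0.00606937 + 0.0346758 ≈ 0.0407 BTU.

0.0407 BTU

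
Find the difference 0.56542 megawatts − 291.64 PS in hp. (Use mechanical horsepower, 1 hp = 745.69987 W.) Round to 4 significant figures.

470.6 horsepower

0.56542 MW = 758.241 hp and 291.64 PS = 287.650 hp.
758.241 − 287.650 ≈ 470.6 hp.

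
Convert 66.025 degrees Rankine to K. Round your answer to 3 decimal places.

36.681 K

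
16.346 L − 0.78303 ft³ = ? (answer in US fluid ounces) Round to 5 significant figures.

-197.03 US fluid ounces

16.346 L = 552.724 US fl oz and 0.78303 ft³ = 749.756 US fl oz.
552.724 − 749.756 ≈ -197.03 US fl oz.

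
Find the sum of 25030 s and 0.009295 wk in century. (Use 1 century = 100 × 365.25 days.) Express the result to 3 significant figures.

9.71e-6 centuries

25030 s = 7.93153e-6 century and 0.009295 wk = 1.78138e-6 century.
7.93153e-6 + 1.78138e-6 ≈ 9.71e-6 century.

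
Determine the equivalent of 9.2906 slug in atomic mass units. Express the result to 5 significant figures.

8.1652 × 10^28 u

1 slug = 8.78865 × 10^27 u.
So 9.2906 × 8.78865 × 10^27 ≈ 8.1652 × 10^28 u.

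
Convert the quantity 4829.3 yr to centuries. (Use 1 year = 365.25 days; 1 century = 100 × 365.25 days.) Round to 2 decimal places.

48.29 centuries

1 year = 0.0100000 centuries.
Then 4829.3 × 0.0100000 ≈ 48.29 century.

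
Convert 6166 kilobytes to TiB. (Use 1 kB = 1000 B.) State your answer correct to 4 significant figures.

5.608 × 10^-6 tebibytes

1 kilobyte = 9.09495 × 10^-10 TiB.
Then 6166 × 9.09495 × 10^-10 ≈ 5.608 × 10^-6 TiB.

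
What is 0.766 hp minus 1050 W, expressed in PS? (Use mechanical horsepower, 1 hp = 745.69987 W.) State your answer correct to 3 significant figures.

0.766 hp = 0.776624 PS and 1050 W = 1.42760 PS.
0.776624 − 1.42760 ≈ -0.651 PS.

-0.651 metric horsepower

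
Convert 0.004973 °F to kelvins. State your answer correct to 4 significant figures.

255.4 K

K = (°F + 459.67) × 5/9.
Applying the formula gives 255.4 K.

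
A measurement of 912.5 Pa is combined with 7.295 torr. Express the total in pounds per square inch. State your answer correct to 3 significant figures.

912.5 Pa = 0.132347 psi and 7.295 torr = 0.141062 psi.
0.132347 + 0.141062 ≈ 0.273 psi.

0.273 pounds per square inch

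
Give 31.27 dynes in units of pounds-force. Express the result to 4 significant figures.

7.030e-5 lbf

1 dyn = 2.24809e-6 lbf.
Then 31.27 × 2.24809e-6 ≈ 7.030e-5 lbf.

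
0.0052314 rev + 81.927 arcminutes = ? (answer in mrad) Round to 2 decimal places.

0.0052314 rev = 32.8699 mrad and 81.927 arcmin = 23.8316 mrad.
32.8699 + 23.8316 ≈ 56.70 mrad.

56.70 milliradians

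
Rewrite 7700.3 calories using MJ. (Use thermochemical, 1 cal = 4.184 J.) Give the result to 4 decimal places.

0.0322 MJ

1 calorie = 4.18400 × 10^-6 MJ.
So 7700.3 × 4.18400 × 10^-6 ≈ 0.0322 MJ.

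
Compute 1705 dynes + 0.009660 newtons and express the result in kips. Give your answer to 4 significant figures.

6.005e-6 kip

1705 dyn = 3.83299e-6 kip and 0.009660 N = 2.17165e-6 kip.
3.83299e-6 + 2.17165e-6 ≈ 6.005e-6 kip.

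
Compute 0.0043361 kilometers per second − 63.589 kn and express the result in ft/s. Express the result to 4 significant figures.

-93.10 ft/s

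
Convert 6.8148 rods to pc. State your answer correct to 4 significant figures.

1.111 × 10^-15 parsecs

1 rod = 1.62985 × 10^-16 parsecs.
Then 6.8148 × 1.62985 × 10^-16 ≈ 1.111 × 10^-15 pc.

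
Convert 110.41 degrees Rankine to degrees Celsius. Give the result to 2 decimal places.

-211.81 °C

°R = (°C + 273.15) × 9/5.
Applying the formula gives -211.81 °C.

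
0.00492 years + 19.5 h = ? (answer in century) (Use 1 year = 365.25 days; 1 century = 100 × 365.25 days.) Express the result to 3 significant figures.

0.00492 yr = 4.92000e-5 century and 19.5 h = 2.22450e-5 century.
4.92000e-5 + 2.22450e-5 ≈ 7.14e-5 century.

7.14e-5 centuries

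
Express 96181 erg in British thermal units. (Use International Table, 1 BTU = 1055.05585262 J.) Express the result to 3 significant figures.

1 erg = 9.47817e-11 BTU.
Then 96181 × 9.47817e-11 ≈ 9.12e-6 BTU.

9.12e-6 BTU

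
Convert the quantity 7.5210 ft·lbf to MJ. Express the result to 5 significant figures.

1 ft·lbf = 1.35582 × 10^-6 MJ.
Then 7.5210 × 1.35582 × 10^-6 ≈ 1.0197 × 10^-5 MJ.

1.0197 × 10^-5 megajoules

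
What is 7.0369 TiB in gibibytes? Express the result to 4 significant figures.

1 tebibyte = 1024.00 GiB.
Then 7.0369 × 1024.00 ≈ 7206 GiB.

7206 gibibytes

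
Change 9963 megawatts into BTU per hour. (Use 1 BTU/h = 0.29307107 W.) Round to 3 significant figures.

3.40 × 10^10 BTU per hour

1 megawatt = 3.41214 × 10^6 BTU/h.
Then 9963 × 3.41214 × 10^6 ≈ 3.40 × 10^10 BTU/h.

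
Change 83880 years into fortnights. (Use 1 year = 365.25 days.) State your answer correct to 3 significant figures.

2.19e+6 fortnight

1 year = 26.0893 fortnight.
Thus 83880 × 26.0893 ≈ 2.19e+6 fortnight.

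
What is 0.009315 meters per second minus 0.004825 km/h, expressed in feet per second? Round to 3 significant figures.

0.0262 feet per second

0.009315 m/s = 0.0305610 ft/s and 0.004825 km/h = 0.00439724 ft/s.
0.0305610 − 0.00439724 ≈ 0.0262 ft/s.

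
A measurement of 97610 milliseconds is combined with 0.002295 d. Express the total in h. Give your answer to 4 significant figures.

0.08219 h

97610 ms = 0.0271139 h and 0.002295 d = 0.0550800 h.
0.0271139 + 0.0550800 ≈ 0.08219 h.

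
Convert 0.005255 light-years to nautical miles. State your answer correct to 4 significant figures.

2.684e+10 nautical miles

1 ly = 5.10839e+12 nmi.
Then 0.005255 × 5.10839e+12 ≈ 2.684e+10 nmi.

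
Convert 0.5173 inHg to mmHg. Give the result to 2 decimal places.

1 inch of mercury = 25.4000 mmHg.
0.5173 × 25.4000 ≈ 13.14 mmHg.

13.14 mmHg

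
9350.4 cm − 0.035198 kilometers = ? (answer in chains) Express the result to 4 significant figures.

2.898 chain

9350.4 cm = 4.64806 chain and 0.035198 km = 1.74968 chain.
4.64806 − 1.74968 ≈ 2.898 chain.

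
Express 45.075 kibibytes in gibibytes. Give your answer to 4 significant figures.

1 KiB = 9.53674e-7 gibibytes.
Then 45.075 × 9.53674e-7 ≈ 4.299e-5 GiB.

4.299e-5 gibibytes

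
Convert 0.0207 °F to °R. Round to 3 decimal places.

°R = °F + 459.67.
Applying the formula gives 459.691 °R.

459.691 °R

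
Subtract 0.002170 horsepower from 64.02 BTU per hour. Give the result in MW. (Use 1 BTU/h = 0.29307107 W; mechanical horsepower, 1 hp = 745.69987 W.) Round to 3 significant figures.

64.02 BTU/h = 1.87624 × 10^-5 MW and 0.002170 hp = 1.61817 × 10^-6 MW.
1.87624 × 10^-5 − 1.61817 × 10^-6 ≈ 1.71 × 10^-5 MW.

1.71 × 10^-5 megawatts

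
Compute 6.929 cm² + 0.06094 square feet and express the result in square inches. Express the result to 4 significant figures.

6.929 cm² = 1.07400 in² and 0.06094 ft² = 8.77536 in².
1.07400 + 8.77536 ≈ 9.849 in².

9.849 square inches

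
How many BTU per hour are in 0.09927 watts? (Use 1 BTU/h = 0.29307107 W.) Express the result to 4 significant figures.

0.3387 BTU per hour

1 W = 3.41214 BTU/h.
Thus 0.09927 × 3.41214 ≈ 0.3387 BTU/h.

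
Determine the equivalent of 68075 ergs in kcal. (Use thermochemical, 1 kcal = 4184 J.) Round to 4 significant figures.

1 erg = 2.39006 × 10^-11 kcal.
So 68075 × 2.39006 × 10^-11 ≈ 1.627 × 10^-6 kcal.

1.627 × 10^-6 kilocalories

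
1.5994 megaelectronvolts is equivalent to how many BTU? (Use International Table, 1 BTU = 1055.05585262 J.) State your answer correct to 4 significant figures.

1 MeV = 1.51857 × 10^-16 BTU.
1.5994 × 1.51857 × 10^-16 ≈ 2.429 × 10^-16 BTU.

2.429 × 10^-16 British thermal units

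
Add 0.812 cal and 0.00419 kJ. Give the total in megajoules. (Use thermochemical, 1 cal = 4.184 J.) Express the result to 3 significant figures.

7.59e-6 MJ

0.812 cal = 3.39741e-6 MJ and 0.00419 kJ = 4.19000e-6 MJ.
3.39741e-6 + 4.19000e-6 ≈ 7.59e-6 MJ.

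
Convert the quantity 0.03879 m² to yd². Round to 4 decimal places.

0.0464 yd²

1 square meter = 1.19599 yd².
Thus 0.03879 × 1.19599 ≈ 0.0464 yd².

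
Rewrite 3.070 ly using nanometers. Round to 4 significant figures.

2.904 × 10^25 nm

1 ly = 9.46073 × 10^24 nm.
Thus 3.070 × 9.46073 × 10^24 ≈ 2.904 × 10^25 nm.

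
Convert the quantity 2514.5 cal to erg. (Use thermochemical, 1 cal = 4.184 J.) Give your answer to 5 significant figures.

1 cal = 4.18400 × 10^7 ergs.
So 2514.5 × 4.18400 × 10^7 ≈ 1.0521 × 10^11 erg.

1.0521 × 10^11 erg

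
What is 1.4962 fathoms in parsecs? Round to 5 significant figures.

8.8676e-17 pc

1 fathom = 5.92674e-17 pc.
Thus 1.4962 × 5.92674e-17 ≈ 8.8676e-17 pc.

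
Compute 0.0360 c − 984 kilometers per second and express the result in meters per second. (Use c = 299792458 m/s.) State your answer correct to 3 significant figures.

0.0360 c = 1.07925e+7 m/s and 984 km/s = 984000 m/s.
1.07925e+7 − 984000 ≈ 9.81e+6 m/s.

9.81e+6 meters per second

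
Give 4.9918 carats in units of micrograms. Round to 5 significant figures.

998360 μg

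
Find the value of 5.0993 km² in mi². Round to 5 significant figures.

1 km² = 0.3861022 mi².
Then 5.0993 × 0.3861022 ≈ 1.9689 mi².

1.9689 square miles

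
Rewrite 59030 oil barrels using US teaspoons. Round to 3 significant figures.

1.90 × 10^9 US tsp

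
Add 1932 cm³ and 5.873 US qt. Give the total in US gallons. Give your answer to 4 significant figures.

1.979 US gal

1932 cm³ = 0.510380 US gal and 5.873 US qt = 1.46825 US gal.
0.510380 + 1.46825 ≈ 1.979 US gal.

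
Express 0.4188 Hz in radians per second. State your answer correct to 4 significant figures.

2.631 rad/s

1 Hz = 6.28319 rad/s.
So 0.4188 × 6.28319 ≈ 2.631 rad/s.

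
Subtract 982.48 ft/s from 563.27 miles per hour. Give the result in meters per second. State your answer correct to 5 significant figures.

-47.656 meters per second

563.27 mph = 251.804 m/s and 982.48 ft/s = 299.460 m/s.
251.804 − 299.460 ≈ -47.656 m/s.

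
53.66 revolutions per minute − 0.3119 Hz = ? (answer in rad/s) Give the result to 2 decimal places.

3.66 radians per second

53.66 rpm = 5.61926 rad/s and 0.3119 Hz = 1.95973 rad/s.
5.61926 − 1.95973 ≈ 3.66 rad/s.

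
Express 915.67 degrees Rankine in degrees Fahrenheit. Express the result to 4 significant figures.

456.0 °F

°R = °F + 459.67.
Applying the formula gives 456.0 °F.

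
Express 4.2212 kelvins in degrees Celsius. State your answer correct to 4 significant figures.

-268.9 degrees Celsius

K = °C + 273.15.
Applying the formula gives -268.9 °C.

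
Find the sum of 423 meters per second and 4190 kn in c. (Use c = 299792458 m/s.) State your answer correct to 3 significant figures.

423 m/s = 1.41098e-6 c and 4190 kn = 7.19005e-6 c.
1.41098e-6 + 7.19005e-6 ≈ 8.60e-6 c.

8.60e-6 c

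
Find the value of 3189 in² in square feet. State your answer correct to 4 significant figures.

22.15 ft²

1 square inch = 0.00694444 square feet.
Then 3189 × 0.00694444 ≈ 22.15 ft².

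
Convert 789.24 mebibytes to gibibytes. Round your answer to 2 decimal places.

0.77 gibibytes

1 mebibyte = 0.0009765625 GiB.
Then 789.24 × 0.0009765625 ≈ 0.77 GiB.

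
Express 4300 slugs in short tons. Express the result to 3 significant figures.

69.2 short tons

1 slug = 0.0160870 short tons.
So 4300 × 0.0160870 ≈ 69.2 short ton.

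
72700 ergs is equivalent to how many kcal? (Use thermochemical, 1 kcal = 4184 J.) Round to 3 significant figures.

1.74e-6 kilocalories

1 erg = 2.39006e-11 kcal.
Then 72700 × 2.39006e-11 ≈ 1.74e-6 kcal.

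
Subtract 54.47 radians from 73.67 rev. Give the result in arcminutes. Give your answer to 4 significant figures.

1.404 × 10^6 arcmin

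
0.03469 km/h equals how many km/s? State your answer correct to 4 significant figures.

9.636e-6 kilometers per second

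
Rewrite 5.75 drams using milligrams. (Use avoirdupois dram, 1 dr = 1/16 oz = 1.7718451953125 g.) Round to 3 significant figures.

10200 mg

1 dr = 1771.85 milligrams.
Then 5.75 × 1771.85 ≈ 10200 mg.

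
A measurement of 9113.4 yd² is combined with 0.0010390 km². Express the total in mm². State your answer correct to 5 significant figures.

9113.4 yd² = 7.61996 × 10^9 mm² and 0.0010390 km² = 1.03900 × 10^9 mm².
7.61996 × 10^9 + 1.03900 × 10^9 ≈ 8.6590 × 10^9 mm².

8.6590 × 10^9 mm²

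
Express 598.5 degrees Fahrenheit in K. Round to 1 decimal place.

587.9 K

K = (°F + 459.67) × 5/9.
Applying the formula gives 587.9 K.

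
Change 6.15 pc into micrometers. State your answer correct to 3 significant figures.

1.90e+23 μm

1 parsec = 3.08568e+22 μm.
Thus 6.15 × 3.08568e+22 ≈ 1.90e+23 μm.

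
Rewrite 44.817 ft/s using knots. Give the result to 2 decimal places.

1 ft/s = 0.592484 kn.
44.817 × 0.592484 ≈ 26.55 kn.

26.55 knots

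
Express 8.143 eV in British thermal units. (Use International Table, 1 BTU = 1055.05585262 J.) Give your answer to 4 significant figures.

1 electronvolt = 1.51857e-22 British thermal units.
Thus 8.143 × 1.51857e-22 ≈ 1.237e-21 BTU.

1.237e-21 BTU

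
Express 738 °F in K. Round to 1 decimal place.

K = (°F + 459.67) × 5/9.
Applying the formula gives 665.4 K.

665.4 K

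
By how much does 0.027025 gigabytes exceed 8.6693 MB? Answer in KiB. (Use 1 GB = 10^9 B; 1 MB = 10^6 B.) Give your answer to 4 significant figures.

17930 KiB

0.027025 GB = 26391.6 KiB and 8.6693 MB = 8466.11 KiB.
26391.6 − 8466.11 ≈ 17930 KiB.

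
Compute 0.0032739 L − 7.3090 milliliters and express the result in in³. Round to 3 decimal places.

-0.246 in³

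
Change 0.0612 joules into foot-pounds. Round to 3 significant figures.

1 J = 0.737562 ft·lbf.
So 0.0612 × 0.737562 ≈ 0.0451 ft·lbf.

0.0451 ft·lbf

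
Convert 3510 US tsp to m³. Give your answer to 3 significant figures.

0.0173 m³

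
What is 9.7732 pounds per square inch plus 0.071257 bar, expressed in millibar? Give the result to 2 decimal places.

745.10 millibar

9.7732 psi = 673.8384 mbar and 0.071257 bar = 71.25700 mbar.
673.8384 + 71.25700 ≈ 745.10 mbar.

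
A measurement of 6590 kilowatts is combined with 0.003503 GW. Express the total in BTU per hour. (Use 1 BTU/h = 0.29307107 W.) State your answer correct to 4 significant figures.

6590 kW = 2.24860e+7 BTU/h and 0.003503 GW = 1.19527e+7 BTU/h.
2.24860e+7 + 1.19527e+7 ≈ 3.444e+7 BTU/h.

3.444e+7 BTU/h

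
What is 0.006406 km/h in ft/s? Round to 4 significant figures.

1 kilometer per hour = 0.911344 ft/s.
0.006406 × 0.911344 ≈ 0.005838 ft/s.

0.005838 feet per second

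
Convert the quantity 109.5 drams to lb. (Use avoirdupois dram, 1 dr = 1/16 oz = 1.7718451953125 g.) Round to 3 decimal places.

0.428 lb

1 dr = 0.00390625 lb.
109.5 × 0.00390625 ≈ 0.428 lb.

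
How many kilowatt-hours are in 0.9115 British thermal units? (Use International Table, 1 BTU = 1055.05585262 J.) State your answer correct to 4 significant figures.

0.0002671 kWh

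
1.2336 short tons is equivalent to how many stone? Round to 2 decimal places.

176.23 st

1 short ton = 142.857 st.
Thus 1.2336 × 142.857 ≈ 176.23 st.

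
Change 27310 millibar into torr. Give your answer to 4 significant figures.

20480 torr

1 mbar = 0.750062 torr.
Then 27310 × 0.750062 ≈ 20480 torr.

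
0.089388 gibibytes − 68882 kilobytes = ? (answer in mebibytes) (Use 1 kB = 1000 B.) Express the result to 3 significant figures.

25.8 MiB

0.089388 GiB = 91.5333 MiB and 68882 kB = 65.6910 MiB.
91.5333 − 65.6910 ≈ 25.8 MiB.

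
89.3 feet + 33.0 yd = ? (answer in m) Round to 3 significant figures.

89.3 ft = 27.2186 m and 33.0 yd = 30.1752 m.
27.2186 + 30.1752 ≈ 57.4 m.

57.4 meters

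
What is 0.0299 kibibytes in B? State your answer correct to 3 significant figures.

30.6 bytes

1 kibibyte = 1024.00 B.
So 0.0299 × 1024.00 ≈ 30.6 B.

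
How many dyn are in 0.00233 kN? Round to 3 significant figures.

233000 dyn

1 kilonewton = 1.00000 × 10^8 dynes.
Thus 0.00233 × 1.00000 × 10^8 ≈ 233000 dyn.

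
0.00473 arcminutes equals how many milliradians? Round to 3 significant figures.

1 arcminute = 0.290888 milliradians.
0.00473 × 0.290888 ≈ 0.00138 mrad.

0.00138 milliradians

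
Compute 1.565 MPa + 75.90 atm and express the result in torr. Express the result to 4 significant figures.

1.565 MPa = 11738.5 torr and 75.90 atm = 57684.0 torr.
11738.5 + 57684.0 ≈ 69420 torr.

69420 torr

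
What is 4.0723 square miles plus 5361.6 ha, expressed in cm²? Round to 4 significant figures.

6.416 × 10^11 cm²

4.0723 mi² = 1.05472 × 10^11 cm² and 5361.6 ha = 5.36160 × 10^11 cm².
1.05472 × 10^11 + 5.36160 × 10^11 ≈ 6.416 × 10^11 cm².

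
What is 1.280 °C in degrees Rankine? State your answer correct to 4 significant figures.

494.0 degrees Rankine

°R = (°C + 273.15) × 9/5.
Applying the formula gives 494.0 °R.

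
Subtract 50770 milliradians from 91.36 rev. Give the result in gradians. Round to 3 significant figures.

91.36 rev = 36544.0 grad and 50770 mrad = 3232.12 grad.
36544.0 − 3232.12 ≈ 33300 grad.

33300 gradians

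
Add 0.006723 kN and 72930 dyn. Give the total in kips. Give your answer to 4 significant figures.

0.006723 kN = 0.00151139 kip and 72930 dyn = 0.000163953 kip.
0.00151139 + 0.000163953 ≈ 0.001675 kip.

0.001675 kips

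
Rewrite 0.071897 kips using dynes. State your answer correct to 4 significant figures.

3.198 × 10^7 dynes

1 kip = 4.44822 × 10^8 dyn.
0.071897 × 4.44822 × 10^8 ≈ 3.198 × 10^7 dyn.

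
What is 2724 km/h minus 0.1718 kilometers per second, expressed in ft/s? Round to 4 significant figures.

1919 feet per second

2724 km/h = 2482.50 ft/s and 0.1718 km/s = 563.648 ft/s.
2482.50 − 563.648 ≈ 1919 ft/s.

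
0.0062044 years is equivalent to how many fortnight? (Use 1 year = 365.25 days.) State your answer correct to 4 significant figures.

0.1619 fortnights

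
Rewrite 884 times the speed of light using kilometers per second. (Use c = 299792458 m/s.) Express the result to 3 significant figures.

1 speed of light = 299792 km/s.
Thus 884 × 299792 ≈ 2.65 × 10^8 km/s.

2.65 × 10^8 km/s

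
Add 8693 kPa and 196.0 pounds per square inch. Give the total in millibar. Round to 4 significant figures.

8693 kPa = 86930.0 mbar and 196.0 psi = 13513.7 mbar.
86930.0 + 13513.7 ≈ 100400 mbar.

100400 mbar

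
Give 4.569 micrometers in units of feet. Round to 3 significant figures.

1.50e-5 ft

1 μm = 3.28084e-6 feet.
4.569 × 3.28084e-6 ≈ 1.50e-5 ft.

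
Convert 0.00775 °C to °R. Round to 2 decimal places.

491.68 °R

°R = (°C + 273.15) × 9/5.
Applying the formula gives 491.68 °R.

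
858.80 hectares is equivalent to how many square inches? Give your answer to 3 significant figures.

1.33 × 10^10 in²

1 hectare = 1.55000 × 10^7 square inches.
Then 858.80 × 1.55000 × 10^7 ≈ 1.33 × 10^10 in².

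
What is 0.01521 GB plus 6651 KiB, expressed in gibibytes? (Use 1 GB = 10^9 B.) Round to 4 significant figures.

0.02051 gibibytes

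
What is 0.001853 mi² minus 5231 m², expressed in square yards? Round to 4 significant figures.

-516.4 yd²

0.001853 mi² = 5739.85 yd² and 5231 m² = 6256.22 yd².
5739.85 − 6256.22 ≈ -516.4 yd².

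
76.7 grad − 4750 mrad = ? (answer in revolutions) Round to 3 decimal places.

-0.564 rev

76.7 grad = 0.191750 rev and 4750 mrad = 0.755986 rev.
0.191750 − 0.755986 ≈ -0.564 rev.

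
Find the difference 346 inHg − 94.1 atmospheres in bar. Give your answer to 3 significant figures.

-83.6 bar

346 inHg = 11.7169 bar and 94.1 atm = 95.3468 bar.
11.7169 − 95.3468 ≈ -83.6 bar.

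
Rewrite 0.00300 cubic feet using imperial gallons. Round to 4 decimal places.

1 cubic foot = 6.22884 imp gal.
Then 0.00300 × 6.22884 ≈ 0.0187 imp gal.

0.0187 imperial gallons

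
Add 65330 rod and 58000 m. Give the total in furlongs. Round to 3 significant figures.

1920 furlong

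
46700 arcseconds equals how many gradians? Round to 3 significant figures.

14.4 grad

1 arcsec = 0.000308642 grad.
Then 46700 × 0.000308642 ≈ 14.4 grad.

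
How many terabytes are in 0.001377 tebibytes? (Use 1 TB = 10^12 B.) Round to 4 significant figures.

0.001514 terabytes

1 TiB = 1.09951 TB.
Then 0.001377 × 1.09951 ≈ 0.001514 TB.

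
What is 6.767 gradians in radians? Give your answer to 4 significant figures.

1 grad = 0.0157080 radians.
Thus 6.767 × 0.0157080 ≈ 0.1063 rad.

0.1063 rad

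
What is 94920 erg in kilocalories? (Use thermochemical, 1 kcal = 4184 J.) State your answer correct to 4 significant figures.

1 erg = 2.39006 × 10^-11 kcal.
Then 94920 × 2.39006 × 10^-11 ≈ 2.269 × 10^-6 kcal.

2.269 × 10^-6 kcal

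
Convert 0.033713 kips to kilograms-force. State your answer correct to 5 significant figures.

1 kip = 453.592 kgf.
0.033713 × 453.592 ≈ 15.292 kgf.

15.292 kgf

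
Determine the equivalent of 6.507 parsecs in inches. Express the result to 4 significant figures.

7.905 × 10^18 inches

1 pc = 1.21483 × 10^18 inches.
6.507 × 1.21483 × 10^18 ≈ 7.905 × 10^18 in.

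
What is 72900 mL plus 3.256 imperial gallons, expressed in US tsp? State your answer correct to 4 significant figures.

72900 mL = 14790.3 US tsp and 3.256 imp gal = 3003.10 US tsp.
14790.3 + 3003.10 ≈ 17790 US tsp.

17790 US tsp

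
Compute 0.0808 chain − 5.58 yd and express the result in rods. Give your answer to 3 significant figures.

0.0808 chain = 0.323200 rod and 5.58 yd = 1.01455 rod.
0.323200 − 1.01455 ≈ -0.691 rod.

-0.691 rods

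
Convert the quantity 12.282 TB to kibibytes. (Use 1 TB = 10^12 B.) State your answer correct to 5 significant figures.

1.1994 × 10^10 kibibytes

1 terabyte = 9.765625 × 10^8 KiB.
Then 12.282 × 9.765625 × 10^8 ≈ 1.1994 × 10^10 KiB.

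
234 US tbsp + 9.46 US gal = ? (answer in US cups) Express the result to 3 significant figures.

166 US cups

234 US tbsp = 14.6250 US cup and 9.46 US gal = 151.360 US cup.
14.6250 + 151.360 ≈ 166 US cup.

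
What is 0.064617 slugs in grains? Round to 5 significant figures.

14553 gr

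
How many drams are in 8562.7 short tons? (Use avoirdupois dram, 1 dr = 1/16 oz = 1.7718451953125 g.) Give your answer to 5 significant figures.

1 short ton = 512000 drams.
So 8562.7 × 512000 ≈ 4.3841e+9 dr.

4.3841e+9 dr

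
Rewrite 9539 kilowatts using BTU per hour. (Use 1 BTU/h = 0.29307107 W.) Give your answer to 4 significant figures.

3.255e+7 BTU per hour

1 kilowatt = 3412.14 BTU per hour.
Thus 9539 × 3412.14 ≈ 3.255e+7 BTU/h.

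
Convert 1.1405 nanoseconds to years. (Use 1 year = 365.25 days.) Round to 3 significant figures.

1 nanosecond = 3.16881 × 10^-17 years.
Then 1.1405 × 3.16881 × 10^-17 ≈ 3.61 × 10^-17 yr.

3.61 × 10^-17 years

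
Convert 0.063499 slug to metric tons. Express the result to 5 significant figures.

1 slug = 0.0145939 t.
0.063499 × 0.0145939 ≈ 0.00092670 t.

0.00092670 t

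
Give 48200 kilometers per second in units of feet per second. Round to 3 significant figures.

1.58e+8 feet per second

1 km/s = 3280.84 feet per second.
So 48200 × 3280.84 ≈ 1.58e+8 ft/s.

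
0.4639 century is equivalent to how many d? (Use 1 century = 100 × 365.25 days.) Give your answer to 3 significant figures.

1 century = 36525.0 d.
So 0.4639 × 36525.0 ≈ 16900 d.

16900 days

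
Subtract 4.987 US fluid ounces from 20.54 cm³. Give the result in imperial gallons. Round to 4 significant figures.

20.54 cm³ = 0.00451817 imp gal and 4.987 US fl oz = 0.0324418 imp gal.
0.00451817 − 0.0324418 ≈ -0.02792 imp gal.

-0.02792 imp gal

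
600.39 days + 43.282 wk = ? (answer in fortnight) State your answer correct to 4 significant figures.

600.39 d = 42.8850 fortnight and 43.282 wk = 21.6410 fortnight.
42.8850 + 21.6410 ≈ 64.53 fortnight.

64.53 fortnight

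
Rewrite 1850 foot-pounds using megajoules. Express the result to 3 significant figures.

0.00251 megajoules

1 foot-pound = 1.35582e-6 megajoules.
So 1850 × 1.35582e-6 ≈ 0.00251 MJ.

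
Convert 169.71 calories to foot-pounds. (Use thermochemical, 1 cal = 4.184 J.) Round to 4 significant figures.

1 cal = 3.08596 ft·lbf.
Thus 169.71 × 3.08596 ≈ 523.7 ft·lbf.

523.7 ft·lbf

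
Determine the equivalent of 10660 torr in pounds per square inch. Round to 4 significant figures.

206.1 pounds per square inch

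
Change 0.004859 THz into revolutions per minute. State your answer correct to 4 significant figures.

2.915e+11 rpm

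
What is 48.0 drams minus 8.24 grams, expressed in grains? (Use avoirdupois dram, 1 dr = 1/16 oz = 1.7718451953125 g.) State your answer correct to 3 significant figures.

48.0 dr = 1312.50 gr and 8.24 g = 127.163 gr.
1312.50 − 127.163 ≈ 1190 gr.

1190 gr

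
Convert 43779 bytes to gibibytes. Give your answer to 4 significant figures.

1 B = 9.31323 × 10^-10 gibibytes.
Thus 43779 × 9.31323 × 10^-10 ≈ 4.077 × 10^-5 GiB.

4.077 × 10^-5 gibibytes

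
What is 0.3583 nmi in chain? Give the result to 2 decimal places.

32.99 chain

1 nautical mile = 92.0624 chain.
Then 0.3583 × 92.0624 ≈ 32.99 chain.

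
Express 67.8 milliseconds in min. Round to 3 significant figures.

1 millisecond = 1.66667 × 10^-5 min.
67.8 × 1.66667 × 10^-5 ≈ 0.00113 min.

0.00113 min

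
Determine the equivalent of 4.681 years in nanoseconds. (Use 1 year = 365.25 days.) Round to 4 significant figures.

1 year = 3.15576e+16 ns.
Thus 4.681 × 3.15576e+16 ≈ 1.477e+17 ns.

1.477e+17 ns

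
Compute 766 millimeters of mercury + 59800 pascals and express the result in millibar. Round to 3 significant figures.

766 mmHg = 1021.25 mbar and 59800 Pa = 598.000 mbar.
1021.25 + 598.000 ≈ 1620 mbar.

1620 millibar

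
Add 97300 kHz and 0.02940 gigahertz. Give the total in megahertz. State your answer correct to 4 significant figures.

126.7 MHz

97300 kHz = 97.3000 MHz and 0.02940 GHz = 29.4000 MHz.
97.3000 + 29.4000 ≈ 126.7 MHz.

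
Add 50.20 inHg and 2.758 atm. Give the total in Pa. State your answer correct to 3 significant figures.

50.20 inHg = 169997 Pa and 2.758 atm = 279454 Pa.
169997 + 279454 ≈ 449000 Pa.

449000 pascals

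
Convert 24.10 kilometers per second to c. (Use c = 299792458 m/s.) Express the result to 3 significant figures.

8.04 × 10^-5 c

1 km/s = 3.33564 × 10^-6 times the speed of light.
Thus 24.10 × 3.33564 × 10^-6 ≈ 8.04 × 10^-5 c.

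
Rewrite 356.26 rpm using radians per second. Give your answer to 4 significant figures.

37.31 radians per second

1 rpm = 0.104720 rad/s.
Thus 356.26 × 0.104720 ≈ 37.31 rad/s.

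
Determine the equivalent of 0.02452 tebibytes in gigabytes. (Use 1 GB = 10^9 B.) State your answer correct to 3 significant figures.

27.0 gigabytes

1 TiB = 1099.51 GB.
0.02452 × 1099.51 ≈ 27.0 GB.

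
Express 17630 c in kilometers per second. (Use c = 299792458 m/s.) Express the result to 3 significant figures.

5.29 × 10^9 km/s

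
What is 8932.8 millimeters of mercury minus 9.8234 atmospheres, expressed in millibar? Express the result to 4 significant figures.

1956 millibar

8932.8 mmHg = 11909.4 mbar and 9.8234 atm = 9953.56 mbar.
11909.4 − 9953.56 ≈ 1956 mbar.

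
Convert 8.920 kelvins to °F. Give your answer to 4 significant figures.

-443.6 °F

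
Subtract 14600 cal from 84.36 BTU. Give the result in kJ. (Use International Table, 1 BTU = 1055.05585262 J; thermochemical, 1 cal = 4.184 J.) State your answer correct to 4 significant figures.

27.92 kJ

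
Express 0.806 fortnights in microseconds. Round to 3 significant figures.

1 fortnight = 1.20960 × 10^12 microseconds.
Then 0.806 × 1.20960 × 10^12 ≈ 9.75 × 10^11 μs.

9.75 × 10^11 μs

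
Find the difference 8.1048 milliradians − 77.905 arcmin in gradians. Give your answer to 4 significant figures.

8.1048 mrad = 0.515968 grad and 77.905 arcmin = 1.44269 grad.
0.515968 − 1.44269 ≈ -0.9267 grad.

-0.9267 gradians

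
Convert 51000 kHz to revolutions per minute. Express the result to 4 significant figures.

3.060 × 10^9 rpm

1 kHz = 60000.0 rpm.
51000 × 60000.0 ≈ 3.060 × 10^9 rpm.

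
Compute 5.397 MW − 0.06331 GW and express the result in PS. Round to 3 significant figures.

5.397 MW = 7337.88 PS and 0.06331 GW = 86077.6 PS.
7337.88 − 86077.6 ≈ -78700 PS.

-78700 metric horsepower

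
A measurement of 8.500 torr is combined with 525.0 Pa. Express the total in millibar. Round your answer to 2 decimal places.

8.500 torr = 11.3324 mbar and 525.0 Pa = 5.25000 mbar.
11.3324 + 5.25000 ≈ 16.58 mbar.

16.58 mbar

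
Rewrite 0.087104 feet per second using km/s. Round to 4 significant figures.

1 foot per second = 0.000304800 km/s.
So 0.087104 × 0.000304800 ≈ 2.655 × 10^-5 km/s.

2.655 × 10^-5 km/s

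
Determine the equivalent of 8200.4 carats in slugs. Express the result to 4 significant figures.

0.1124 slugs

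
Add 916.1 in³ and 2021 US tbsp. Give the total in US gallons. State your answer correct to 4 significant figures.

11.86 US gal

916.1 in³ = 3.96580 US gal and 2021 US tbsp = 7.89453 US gal.
3.96580 + 7.89453 ≈ 11.86 US gal.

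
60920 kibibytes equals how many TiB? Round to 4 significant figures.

5.674e-5 TiB

1 kibibyte = 9.31323e-10 tebibytes.
60920 × 9.31323e-10 ≈ 5.674e-5 TiB.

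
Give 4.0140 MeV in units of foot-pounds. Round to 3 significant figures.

1 megaelectronvolt = 1.18170 × 10^-13 ft·lbf.
So 4.0140 × 1.18170 × 10^-13 ≈ 4.74 × 10^-13 ft·lbf.

4.74 × 10^-13 foot-pounds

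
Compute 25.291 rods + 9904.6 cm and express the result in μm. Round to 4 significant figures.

2.262 × 10^8 μm

25.291 rod = 1.27193 × 10^8 μm and 9904.6 cm = 9.90460 × 10^7 μm.
1.27193 × 10^8 + 9.90460 × 10^7 ≈ 2.262 × 10^8 μm.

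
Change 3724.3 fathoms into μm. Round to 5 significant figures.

6.8110 × 10^9 μm

1 fathom = 1.82880 × 10^6 μm.
3724.3 × 1.82880 × 10^6 ≈ 6.8110 × 10^9 μm.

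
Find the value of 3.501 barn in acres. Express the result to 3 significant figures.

8.65 × 10^-32 acres

1 barn = 2.47105 × 10^-32 acre.
So 3.501 × 2.47105 × 10^-32 ≈ 8.65 × 10^-32 acre.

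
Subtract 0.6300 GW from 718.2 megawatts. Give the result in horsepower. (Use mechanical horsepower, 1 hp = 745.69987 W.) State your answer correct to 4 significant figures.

718.2 MW = 963122 hp and 0.6300 GW = 844844 hp.
963122 − 844844 ≈ 118300 hp.

118300 hp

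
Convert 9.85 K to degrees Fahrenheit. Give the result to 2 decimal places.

K = (°F + 459.67) × 5/9.
Applying the formula gives -441.94 °F.

-441.94 degrees Fahrenheit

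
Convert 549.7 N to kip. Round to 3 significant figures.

1 newton = 0.000224809 kip.
So 549.7 × 0.000224809 ≈ 0.124 kip.

0.124 kips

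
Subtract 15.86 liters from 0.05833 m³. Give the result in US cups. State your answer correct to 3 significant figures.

0.05833 m³ = 246.546 US cup and 15.86 L = 67.0363 US cup.
246.546 − 67.0363 ≈ 180 US cup.

180 US cup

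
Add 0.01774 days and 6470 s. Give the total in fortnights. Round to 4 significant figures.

0.01774 d = 0.00126714 fortnight and 6470 s = 0.00534888 fortnight.
0.00126714 + 0.00534888 ≈ 0.006616 fortnight.

0.006616 fortnight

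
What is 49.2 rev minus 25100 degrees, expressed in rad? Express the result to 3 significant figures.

49.2 rev = 309.133 rad and 25100 ° = 438.078 rad.
309.133 − 438.078 ≈ -129 rad.

-129 rad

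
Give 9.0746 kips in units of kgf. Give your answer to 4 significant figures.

1 kip = 453.592 kilograms-force.
9.0746 × 453.592 ≈ 4116 kgf.

4116 kgf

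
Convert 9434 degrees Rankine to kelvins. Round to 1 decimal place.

5241.1 K

°R = K × 9/5.
Applying the formula gives 5241.1 K.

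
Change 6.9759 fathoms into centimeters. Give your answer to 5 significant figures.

1 fathom = 182.880 centimeters.
Thus 6.9759 × 182.880 ≈ 1275.8 cm.

1275.8 cm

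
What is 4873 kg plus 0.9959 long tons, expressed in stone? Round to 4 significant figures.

926.7 st

4873 kg = 767.366 st and 0.9959 long ton = 159.344 st.
767.366 + 159.344 ≈ 926.7 st.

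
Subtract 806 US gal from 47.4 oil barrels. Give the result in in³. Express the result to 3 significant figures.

47.4 bbl = 459875 in³ and 806 US gal = 186186 in³.
459875 − 186186 ≈ 274000 in³.

274000 in³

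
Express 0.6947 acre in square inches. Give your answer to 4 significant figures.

4.358 × 10^6 in²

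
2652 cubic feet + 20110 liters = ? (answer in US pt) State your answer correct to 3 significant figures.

201000 US pt

2652 ft³ = 158707 US pt and 20110 L = 42500.0 US pt.
158707 + 42500.0 ≈ 201000 US pt.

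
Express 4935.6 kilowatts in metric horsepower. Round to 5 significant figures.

1 kilowatt = 1.35962 PS.
So 4935.6 × 1.35962 ≈ 6710.5 PS.

6710.5 PS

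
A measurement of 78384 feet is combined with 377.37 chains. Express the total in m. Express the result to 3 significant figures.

31500 m

78384 ft = 23891.4 m and 377.37 chain = 7591.48 m.
23891.4 + 7591.48 ≈ 31500 m.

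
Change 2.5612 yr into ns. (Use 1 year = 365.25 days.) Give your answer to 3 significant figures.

8.08 × 10^16 ns

1 year = 3.15576 × 10^16 ns.
Then 2.5612 × 3.15576 × 10^16 ≈ 8.08 × 10^16 ns.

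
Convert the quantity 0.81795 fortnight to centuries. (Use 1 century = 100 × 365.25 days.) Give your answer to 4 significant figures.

1 fortnight = 0.000383299 centuries.
Then 0.81795 × 0.000383299 ≈ 0.0003135 century.

0.0003135 centuries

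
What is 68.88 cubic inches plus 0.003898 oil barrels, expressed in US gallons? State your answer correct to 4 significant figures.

68.88 in³ = 0.298182 US gal and 0.003898 bbl = 0.163716 US gal.
0.298182 + 0.163716 ≈ 0.4619 US gal.

0.4619 US gal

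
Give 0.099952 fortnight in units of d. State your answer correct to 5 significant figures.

1 fortnight = 14.0000 d.
0.099952 × 14.0000 ≈ 1.3993 d.

1.3993 d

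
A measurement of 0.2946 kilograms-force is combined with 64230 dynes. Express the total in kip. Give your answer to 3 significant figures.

0.2946 kgf = 0.000649482 kip and 64230 dyn = 0.000144395 kip.
0.000649482 + 0.000144395 ≈ 0.000794 kip.

0.000794 kips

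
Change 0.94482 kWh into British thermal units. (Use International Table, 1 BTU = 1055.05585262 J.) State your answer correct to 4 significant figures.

3224 BTU

1 kWh = 3412.14 BTU.
Thus 0.94482 × 3412.14 ≈ 3224 BTU.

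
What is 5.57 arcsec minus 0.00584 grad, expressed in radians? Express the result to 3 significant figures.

-6.47 × 10^-5 rad

5.57 arcsec = 2.70041 × 10^-5 rad and 0.00584 grad = 9.17345 × 10^-5 rad.
2.70041 × 10^-5 − 9.17345 × 10^-5 ≈ -6.47 × 10^-5 rad.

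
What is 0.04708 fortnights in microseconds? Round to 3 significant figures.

1 fortnight = 1.20960e+12 μs.
Then 0.04708 × 1.20960e+12 ≈ 5.69e+10 μs.

5.69e+10 μs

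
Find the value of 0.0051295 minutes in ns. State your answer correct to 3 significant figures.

3.08 × 10^8 ns

1 min = 6.00000 × 10^10 ns.
So 0.0051295 × 6.00000 × 10^10 ≈ 3.08 × 10^8 ns.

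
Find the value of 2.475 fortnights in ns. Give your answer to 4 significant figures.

1 fortnight = 1.20960e+15 ns.
So 2.475 × 1.20960e+15 ≈ 2.994e+15 ns.

2.994e+15 nanoseconds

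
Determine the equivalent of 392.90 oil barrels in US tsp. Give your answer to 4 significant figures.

1.267e+7 US teaspoons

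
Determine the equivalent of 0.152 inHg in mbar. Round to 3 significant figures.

5.15 millibar

1 inch of mercury = 33.8639 mbar.
Thus 0.152 × 33.8639 ≈ 5.15 mbar.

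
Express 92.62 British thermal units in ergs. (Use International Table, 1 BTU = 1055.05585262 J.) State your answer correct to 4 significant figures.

9.772e+11 ergs

1 British thermal unit = 1.05506e+10 erg.
92.62 × 1.05506e+10 ≈ 9.772e+11 erg.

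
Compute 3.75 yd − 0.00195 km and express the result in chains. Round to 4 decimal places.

0.0735 chain

3.75 yd = 0.170455 chain and 0.00195 km = 0.0969339 chain.
0.170455 − 0.0969339 ≈ 0.0735 chain.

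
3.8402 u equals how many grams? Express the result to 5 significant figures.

6.3768e-24 g

1 u = 1.66054e-24 g.
Then 3.8402 × 1.66054e-24 ≈ 6.3768e-24 g.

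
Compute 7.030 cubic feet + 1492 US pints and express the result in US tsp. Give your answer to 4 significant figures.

7.030 ft³ = 40387.6 US tsp and 1492 US pt = 143232 US tsp.
40387.6 + 143232 ≈ 183600 US tsp.

183600 US tsp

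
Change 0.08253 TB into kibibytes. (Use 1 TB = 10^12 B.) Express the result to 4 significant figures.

8.060 × 10^7 KiB

1 terabyte = 9.765625 × 10^8 KiB.
0.08253 × 9.765625 × 10^8 ≈ 8.060 × 10^7 KiB.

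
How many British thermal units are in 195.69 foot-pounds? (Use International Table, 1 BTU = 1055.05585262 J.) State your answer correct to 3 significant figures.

1 ft·lbf = 0.00128507 BTU.
Then 195.69 × 0.00128507 ≈ 0.251 BTU.

0.251 British thermal units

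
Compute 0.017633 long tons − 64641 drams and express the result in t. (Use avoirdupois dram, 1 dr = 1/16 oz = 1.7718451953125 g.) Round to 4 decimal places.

0.017633 long ton = 0.0179160 t and 64641 dr = 0.114534 t.
0.0179160 − 0.114534 ≈ -0.0966 t.

-0.0966 metric tons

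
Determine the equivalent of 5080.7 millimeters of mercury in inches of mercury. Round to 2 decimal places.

200.03 inHg

1 millimeter of mercury = 0.0393701 inHg.
5080.7 × 0.0393701 ≈ 200.03 inHg.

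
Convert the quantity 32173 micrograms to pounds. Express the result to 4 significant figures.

7.093 × 10^-5 lb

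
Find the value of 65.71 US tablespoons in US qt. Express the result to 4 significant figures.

1 US tbsp = 0.0156250 US qt.
So 65.71 × 0.0156250 ≈ 1.027 US qt.

1.027 US qt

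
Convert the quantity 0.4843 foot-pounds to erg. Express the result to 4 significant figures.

6.566 × 10^6 erg

1 ft·lbf = 1.35582 × 10^7 ergs.
Thus 0.4843 × 1.35582 × 10^7 ≈ 6.566 × 10^6 erg.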